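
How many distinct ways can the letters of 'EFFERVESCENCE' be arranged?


Letters: 13, freq: {'E': 5, 'F': 2, 'R': 1, 'V': 1, 'S': 1, 'C': 2, 'N': 1}
13!/(5!×2!×1!×1!×1!×2!×1!) = 6227020800/480 = 12972960

12972960


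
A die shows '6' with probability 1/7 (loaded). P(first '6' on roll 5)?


Geometric: P(X=5) = (1-p)^(k-1)×p = (6/7)^4×1/7 = 1296/16807

P(X=5) = 1296/16807 ≈ 7.71%


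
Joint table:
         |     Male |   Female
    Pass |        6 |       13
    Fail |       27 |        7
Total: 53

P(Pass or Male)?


P(Pass∨Male) = P(Pass) + P(Male) - P(Pass∧Male)
= (19 + 33 - 6)/53 = 46/53

P = 46/53 ≈ 86.79%


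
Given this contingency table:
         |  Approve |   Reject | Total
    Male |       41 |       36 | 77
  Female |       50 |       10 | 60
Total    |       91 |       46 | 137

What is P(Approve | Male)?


P(Approve | Male) = 41/(41+36) = 41/77

P(Approve|Male) = 41/77 ≈ 53.25%


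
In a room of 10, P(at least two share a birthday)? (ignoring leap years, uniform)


P(all different) = Π(365-i)/365 for i=0..9
= 0.883052
P(match) = 1 - 0.883052 = 0.116948

P ≈ 0.1169 ≈ 11.69%


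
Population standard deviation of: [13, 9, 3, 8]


Mean = 33/4
  (13-33/4)²=361/16
  (9-33/4)²=9/16
  (3-33/4)²=441/16
  (8-33/4)²=1/16
Σ(x-μ)² = 203/4
σ² = (203/4)/4 = 203/16

σ = √(203/16) ≈ 3.5620


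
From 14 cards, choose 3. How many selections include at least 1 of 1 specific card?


Complement: C(14,3) - C(13,3) = 364 - 286 = 78

78


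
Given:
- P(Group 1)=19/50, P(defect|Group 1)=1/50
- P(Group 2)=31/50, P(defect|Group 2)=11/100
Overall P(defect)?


P(B) = Σ P(B|Aᵢ)×P(Aᵢ)
  1/50×19/50 = 19/2500
  11/100×31/50 = 341/5000
Sum = 379/5000

P(defect) = 379/5000 ≈ 7.58%


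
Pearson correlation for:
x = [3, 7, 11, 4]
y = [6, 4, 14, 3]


n=4, Σx=25, Σy=27, Σxy=212, Σx²=195, Σy²=257
r = (4×212 - 25×27)/√((4×195 - 25²)(4×257 - 27²))
= 173/√(155×299) = 173/√46345 ≈ 173/215.2789 ≈ 0.8036

r ≈ 0.8036


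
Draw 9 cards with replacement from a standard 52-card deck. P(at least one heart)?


P(not a heart) = 39/52 = 3/4
P(none in 9 draws) = (3/4)^9 = 19683/262144
P(≥1 heart) = 1 - 19683/262144 = 242461/262144

P = 242461/262144 ≈ 92.49%


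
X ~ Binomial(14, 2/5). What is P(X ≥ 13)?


P(X ≥ 13) = Σ P(X=i) for i=13..14
P(X=13) = 344064/6103515625
P(X=14) = 16384/6103515625
Sum = 360448/6103515625

P(X ≥ 13) = 360448/6103515625 ≈ 0.01%


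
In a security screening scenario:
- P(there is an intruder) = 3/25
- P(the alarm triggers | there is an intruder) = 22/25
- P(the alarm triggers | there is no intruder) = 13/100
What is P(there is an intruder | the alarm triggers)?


Using Bayes' theorem:
P(A|B) = P(B|A)·P(A) / P(B)

P(the alarm triggers) = 22/25 × 3/25 + 13/100 × 22/25
= 66/625 + 143/1250 = 11/50

P(there is an intruder|the alarm triggers) = (66/625) / (11/50) = 12/25

P(there is an intruder|the alarm triggers) = 12/25 ≈ 48.00%


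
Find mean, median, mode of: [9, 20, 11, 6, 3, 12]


Sorted: [3, 6, 9, 11, 12, 20]
Mean = 61/6
Median = 10
Freq: {9: 1, 20: 1, 11: 1, 6: 1, 3: 1, 12: 1}
Mode: No mode

Mean=61/6, Median=10, Mode=No mode


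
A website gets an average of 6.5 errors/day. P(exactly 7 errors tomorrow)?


Poisson(λ=6.5): P(X=7) = e^(-λ)×λ^k/k!
= e^(-6.5) × 6.5^7 / 7!
≈ 0.001503439193 × 490222.789062 / 5040 ≈ 0.146234

P(X=7) ≈ 0.146234 ≈ 14.62%


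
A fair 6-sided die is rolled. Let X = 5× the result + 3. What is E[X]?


E[die] = (1+6)/2 = 7/2
E[X] = 5×7/2 + 3 = 41/2

E[X] = 41/2


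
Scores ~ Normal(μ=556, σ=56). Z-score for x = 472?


z = (x - μ)/σ = (472 - 556)/56 = -1.5

z = -1.5


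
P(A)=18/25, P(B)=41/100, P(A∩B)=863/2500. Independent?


P(A)×P(B) = 369/1250
P(A∩B) = 863/2500
Not equal → NOT independent

No, not independent


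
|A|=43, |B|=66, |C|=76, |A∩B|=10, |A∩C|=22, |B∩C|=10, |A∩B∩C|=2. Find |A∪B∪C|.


|A∪B∪C| = 43+66+76-10-22-10+2 = 145

|A∪B∪C| = 145


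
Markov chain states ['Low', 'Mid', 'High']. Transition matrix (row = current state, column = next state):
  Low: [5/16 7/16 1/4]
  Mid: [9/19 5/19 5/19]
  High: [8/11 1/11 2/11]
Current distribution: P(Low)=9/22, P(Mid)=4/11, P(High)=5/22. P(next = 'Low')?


P(next=Low) = Σᵢ P(now=i)×P(i→Low)
= 9/22×5/16 + 4/11×9/19 + 5/22×8/11
= 45/352 + 36/209 + 20/121 = 34237/73568

P = 34237/73568 ≈ 0.4654


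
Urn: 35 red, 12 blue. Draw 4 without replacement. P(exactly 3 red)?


Hypergeometric: C(35,3)×C(12,1)/C(47,4)
= 6545×12/178365 = 476/1081

P(X=3) = 476/1081 ≈ 44.03%


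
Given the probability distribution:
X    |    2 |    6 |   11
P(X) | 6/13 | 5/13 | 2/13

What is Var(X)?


E[X] = 64/13
E[X²] = 446/13
Var(X) = E[X²] - (E[X])² = 446/13 - 4096/169 = 1702/169

Var(X) = 1702/169 ≈ 10.0710


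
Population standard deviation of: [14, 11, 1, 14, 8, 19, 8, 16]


Mean = 91/8
  (14-91/8)²=441/64
  (11-91/8)²=9/64
  (1-91/8)²=6889/64
  (14-91/8)²=441/64
  (8-91/8)²=729/64
  (19-91/8)²=3721/64
  (8-91/8)²=729/64
  (16-91/8)²=1369/64
Σ(x-μ)² = 1791/8
σ² = (1791/8)/8 = 1791/64

σ = √(1791/64) ≈ 5.2900


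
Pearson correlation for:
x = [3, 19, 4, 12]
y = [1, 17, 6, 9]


n=4, Σx=38, Σy=33, Σxy=458, Σx²=530, Σy²=407
r = (4×458 - 38×33)/√((4×530 - 38²)(4×407 - 33²))
= 578/√(676×539) = 578/√364364 ≈ 578/603.6257 ≈ 0.9575

r ≈ 0.9575


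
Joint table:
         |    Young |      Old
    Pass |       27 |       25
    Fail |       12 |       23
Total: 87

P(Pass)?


P(Pass) = (27+25)/87 = 52/87

P(Pass) = 52/87 ≈ 59.77%


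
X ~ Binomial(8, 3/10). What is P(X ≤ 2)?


P(X ≤ 2) = Σ P(X=i) for i=0..2
P(X=0) = 5764801/100000000
P(X=1) = 2470629/12500000
P(X=2) = 7411887/25000000
Sum = 55177381/100000000

P(X ≤ 2) = 55177381/100000000 ≈ 55.18%


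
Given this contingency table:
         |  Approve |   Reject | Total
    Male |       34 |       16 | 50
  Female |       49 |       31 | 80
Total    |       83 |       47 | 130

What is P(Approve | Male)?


P(Approve | Male) = 34/(34+16) = 34/50 = 17/25

P(Approve|Male) = 17/25 ≈ 68.00%


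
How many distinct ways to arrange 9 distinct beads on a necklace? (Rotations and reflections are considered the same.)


Free circular arrangements: rotations and reflections both identified.
(n-1)!/2 = 8!/2 = 40320/2 = 20160

20160


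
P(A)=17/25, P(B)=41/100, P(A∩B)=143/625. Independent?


P(A)×P(B) = 697/2500
P(A∩B) = 143/625
Not equal → NOT independent

No, not independent


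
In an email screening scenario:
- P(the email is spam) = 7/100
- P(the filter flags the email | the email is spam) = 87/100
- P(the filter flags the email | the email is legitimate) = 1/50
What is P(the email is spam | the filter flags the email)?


Using Bayes' theorem:
P(A|B) = P(B|A)·P(A) / P(B)

P(the filter flags the email) = 87/100 × 7/100 + 1/50 × 93/100
= 609/10000 + 93/5000 = 159/2000

P(the email is spam|the filter flags the email) = (609/10000) / (159/2000) = 203/265

P(the email is spam|the filter flags the email) = 203/265 ≈ 76.60%


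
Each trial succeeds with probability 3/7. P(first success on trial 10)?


Geometric: P(X=10) = (1-p)^(k-1)×p = (4/7)^9×3/7 = 786432/282475249

P(X=10) = 786432/282475249 ≈ 0.28%


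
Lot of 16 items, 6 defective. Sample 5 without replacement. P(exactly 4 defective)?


Hypergeometric: C(6,4)×C(10,1)/C(16,5)
= 15×10/4368 = 25/728

P(X=4) = 25/728 ≈ 3.43%


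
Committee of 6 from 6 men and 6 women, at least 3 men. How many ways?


Count by #men:
  3M,3W: C(6,3)×C(6,3)=400
  4M,2W: C(6,4)×C(6,2)=225
  5M,1W: C(6,5)×C(6,1)=36
  6M,0W: C(6,6)×C(6,0)=1
Total = 662

662


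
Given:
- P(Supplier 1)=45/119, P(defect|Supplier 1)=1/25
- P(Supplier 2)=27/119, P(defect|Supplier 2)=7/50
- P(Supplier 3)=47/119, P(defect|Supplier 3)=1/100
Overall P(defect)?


P(B) = Σ P(B|Aᵢ)×P(Aᵢ)
  1/25×45/119 = 9/595
  7/50×27/119 = 27/850
  1/100×47/119 = 47/11900
Sum = 121/2380

P(defect) = 121/2380 ≈ 5.08%


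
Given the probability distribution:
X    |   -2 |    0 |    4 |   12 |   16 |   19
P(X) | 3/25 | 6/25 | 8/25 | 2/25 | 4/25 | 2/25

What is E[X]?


E[X] = Σ x·P(X=x)
= (-2)×(3/25) + (0)×(6/25) + (4)×(8/25) + (12)×(2/25) + (16)×(4/25) + (19)×(2/25)
= 152/25

E[X] = 152/25


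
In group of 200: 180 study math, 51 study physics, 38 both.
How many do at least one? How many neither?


|A∪B| = 180+51-38 = 193
Neither = 200-193 = 7

At least one: 193; Neither: 7


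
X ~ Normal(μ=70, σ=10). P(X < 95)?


z = (95-70)/10 = 2.5
P(Z < 2.5) = 0.9938

P(X < 95) ≈ 0.9938


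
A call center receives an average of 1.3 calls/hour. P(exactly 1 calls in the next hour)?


Poisson(λ=1.3): P(X=1) = e^(-λ)×λ^k/k!
= e^(-1.3) × 1.3^1 / 1!
≈ 0.272531793 × 1.3 / 1 ≈ 0.354291

P(X=1) ≈ 0.354291 ≈ 35.43%


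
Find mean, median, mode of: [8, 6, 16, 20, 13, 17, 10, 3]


Sorted: [3, 6, 8, 10, 13, 16, 17, 20]
Mean = 93/8
Median = 23/2
Freq: {8: 1, 6: 1, 16: 1, 20: 1, 13: 1, 17: 1, 10: 1, 3: 1}
Mode: No mode

Mean=93/8, Median=23/2, Mode=No mode


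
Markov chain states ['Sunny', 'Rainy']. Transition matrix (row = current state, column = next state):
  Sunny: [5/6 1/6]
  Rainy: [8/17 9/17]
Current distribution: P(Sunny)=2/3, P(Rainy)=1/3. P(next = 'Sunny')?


P(next=Sunny) = Σᵢ P(now=i)×P(i→Sunny)
= 2/3×5/6 + 1/3×8/17
= 5/9 + 8/51 = 109/153

P = 109/153 ≈ 0.7124


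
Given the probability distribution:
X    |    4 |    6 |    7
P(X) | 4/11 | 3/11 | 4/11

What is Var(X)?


E[X] = 62/11
E[X²] = 368/11
Var(X) = E[X²] - (E[X])² = 368/11 - 3844/121 = 204/121

Var(X) = 204/121 ≈ 1.6860


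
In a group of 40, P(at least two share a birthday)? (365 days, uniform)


P(all different) = Π(365-i)/365 for i=0..39
= 0.108768
P(match) = 1 - 0.108768 = 0.891232

P ≈ 0.8912 ≈ 89.12%


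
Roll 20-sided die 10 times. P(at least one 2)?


P(no 2)^10 = (19/20)^10 = 6131066257801/10240000000000
P(≥1) = 1 - 6131066257801/10240000000000 = 4108933742199/10240000000000

P = 4108933742199/10240000000000 ≈ 40.13%


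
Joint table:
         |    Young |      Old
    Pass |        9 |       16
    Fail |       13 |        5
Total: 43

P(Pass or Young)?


P(Pass∨Young) = P(Pass) + P(Young) - P(Pass∧Young)
= (25 + 22 - 9)/43 = 38/43

P = 38/43 ≈ 88.37%


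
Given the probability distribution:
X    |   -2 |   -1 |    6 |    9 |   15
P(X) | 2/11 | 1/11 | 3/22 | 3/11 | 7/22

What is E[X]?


E[X] = Σ x·P(X=x)
= (-2)×(2/11) + (-1)×(1/11) + (6)×(3/22) + (9)×(3/11) + (15)×(7/22)
= 167/22

E[X] = 167/22


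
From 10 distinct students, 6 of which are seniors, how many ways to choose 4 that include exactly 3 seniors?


Choose 3 of the 6 seniors and 1 of the other 4 students:
C(6,3)×C(4,1) = 20×4 = 80

80


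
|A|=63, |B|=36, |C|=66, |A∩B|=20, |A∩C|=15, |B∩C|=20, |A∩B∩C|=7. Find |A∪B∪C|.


|A∪B∪C| = 63+36+66-20-15-20+7 = 117

|A∪B∪C| = 117


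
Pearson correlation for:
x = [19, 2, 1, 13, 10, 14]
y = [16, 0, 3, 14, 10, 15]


n=6, Σx=59, Σy=58, Σxy=799, Σx²=831, Σy²=786
r = (6×799 - 59×58)/√((6×831 - 59²)(6×786 - 58²))
= 1372/√(1505×1352) = 1372/√2034760 ≈ 1372/1426.4501 ≈ 0.9618

r ≈ 0.9618


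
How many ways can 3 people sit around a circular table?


Circular arrangements of 3 distinct objects: fix one position to break rotational symmetry.
(n-1)! = 2! = 2

2


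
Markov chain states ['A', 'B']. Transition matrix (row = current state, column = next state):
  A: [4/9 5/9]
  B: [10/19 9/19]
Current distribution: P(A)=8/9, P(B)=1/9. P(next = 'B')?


P(next=B) = Σᵢ P(now=i)×P(i→B)
= 8/9×5/9 + 1/9×9/19
= 40/81 + 1/19 = 841/1539

P = 841/1539 ≈ 0.5465


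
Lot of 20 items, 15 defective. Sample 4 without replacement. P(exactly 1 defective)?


Hypergeometric: C(15,1)×C(5,3)/C(20,4)
= 15×10/4845 = 10/323

P(X=1) = 10/323 ≈ 3.10%


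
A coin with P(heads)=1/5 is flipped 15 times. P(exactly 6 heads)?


Binomial: P(X=6) = C(15,6)×p^6×(1-p)^9
= 5005 × 1/15625 × 262144/1953125 = 262406144/6103515625

P(X=6) = 262406144/6103515625 ≈ 4.30%


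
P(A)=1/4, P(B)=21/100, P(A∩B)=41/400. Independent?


P(A)×P(B) = 21/400
P(A∩B) = 41/400
Not equal → NOT independent

No, not independent


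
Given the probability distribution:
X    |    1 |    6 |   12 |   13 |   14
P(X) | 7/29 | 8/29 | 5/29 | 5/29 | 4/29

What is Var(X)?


E[X] = 236/29
E[X²] = 2644/29
Var(X) = E[X²] - (E[X])² = 2644/29 - 55696/841 = 20980/841

Var(X) = 20980/841 ≈ 24.9465


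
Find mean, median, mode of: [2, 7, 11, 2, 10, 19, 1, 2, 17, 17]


Sorted: [1, 2, 2, 2, 7, 10, 11, 17, 17, 19]
Mean = 88/10 = 44/5
Median = 17/2
Freq: {2: 3, 7: 1, 11: 1, 10: 1, 19: 1, 1: 1, 17: 2}
Mode: [2]

Mean=44/5, Median=17/2, Mode=2


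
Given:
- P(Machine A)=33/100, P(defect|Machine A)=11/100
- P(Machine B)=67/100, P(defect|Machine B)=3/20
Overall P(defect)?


P(B) = Σ P(B|Aᵢ)×P(Aᵢ)
  11/100×33/100 = 363/10000
  3/20×67/100 = 201/2000
Sum = 171/1250

P(defect) = 171/1250 ≈ 13.68%


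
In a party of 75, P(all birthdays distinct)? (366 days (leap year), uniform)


P(all different) = Π(366-i)/366 for i=0..74
= (366/366)×(365/366)×...×(292/366)
= 0.000287

P ≈ 0.0003 ≈ 0.03%


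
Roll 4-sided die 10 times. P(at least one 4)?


P(no 4)^10 = (3/4)^10 = 59049/1048576
P(≥1) = 1 - 59049/1048576 = 989527/1048576

P = 989527/1048576 ≈ 94.37%


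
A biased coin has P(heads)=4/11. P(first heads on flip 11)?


Geometric: P(X=11) = (1-p)^(k-1)×p = (7/11)^10×4/11 = 1129900996/285311670611

P(X=11) = 1129900996/285311670611 ≈ 0.40%


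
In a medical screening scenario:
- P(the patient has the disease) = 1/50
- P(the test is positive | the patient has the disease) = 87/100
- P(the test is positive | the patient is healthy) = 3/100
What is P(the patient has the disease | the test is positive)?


Using Bayes' theorem:
P(A|B) = P(B|A)·P(A) / P(B)

P(the test is positive) = 87/100 × 1/50 + 3/100 × 49/50
= 87/5000 + 147/5000 = 117/2500

P(the patient has the disease|the test is positive) = (87/5000) / (117/2500) = 29/78

P(the patient has the disease|the test is positive) = 29/78 ≈ 37.18%


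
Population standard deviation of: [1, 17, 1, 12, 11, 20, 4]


Mean = 66/7
  (1-66/7)²=3481/49
  (17-66/7)²=2809/49
  (1-66/7)²=3481/49
  (12-66/7)²=324/49
  (11-66/7)²=121/49
  (20-66/7)²=5476/49
  (4-66/7)²=1444/49
Σ(x-μ)² = 2448/7
σ² = (2448/7)/7 = 2448/49

σ = √(2448/49) ≈ 7.0682


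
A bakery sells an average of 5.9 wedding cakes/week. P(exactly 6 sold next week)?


Poisson(λ=5.9): P(X=6) = e^(-λ)×λ^k/k!
= e^(-5.9) × 5.9^6 / 6!
≈ 0.002739444819 × 42180.533641 / 720 ≈ 0.160488

P(X=6) ≈ 0.160488 ≈ 16.05%


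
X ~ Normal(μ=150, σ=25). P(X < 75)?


z = (75-150)/25 = -3.0
P(Z < -3.0) = 0.0013

P(X < 75) ≈ 0.0013


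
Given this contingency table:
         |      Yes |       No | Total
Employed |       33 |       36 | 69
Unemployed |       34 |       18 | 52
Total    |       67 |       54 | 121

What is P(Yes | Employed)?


P(Yes | Employed) = 33/(33+36) = 33/69 = 11/23

P(Yes|Employed) = 11/23 ≈ 47.83%


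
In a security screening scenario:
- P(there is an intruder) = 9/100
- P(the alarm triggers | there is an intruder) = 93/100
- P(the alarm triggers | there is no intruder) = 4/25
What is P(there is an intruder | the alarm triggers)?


Using Bayes' theorem:
P(A|B) = P(B|A)·P(A) / P(B)

P(the alarm triggers) = 93/100 × 9/100 + 4/25 × 91/100
= 837/10000 + 91/625 = 2293/10000

P(there is an intruder|the alarm triggers) = (837/10000) / (2293/10000) = 837/2293

P(there is an intruder|the alarm triggers) = 837/2293 ≈ 36.50%


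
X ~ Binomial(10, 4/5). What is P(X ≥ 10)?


P(X ≥ 10) = Σ P(X=i) for i=10..10
P(X=10) = 1048576/9765625
Sum = 1048576/9765625

P(X ≥ 10) = 1048576/9765625 ≈ 10.74%


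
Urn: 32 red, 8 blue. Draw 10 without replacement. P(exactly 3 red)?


Hypergeometric: C(32,3)×C(8,7)/C(40,10)
= 4960×8/847660528 = 80/1708993

P(X=3) = 80/1708993 ≈ 0.00%


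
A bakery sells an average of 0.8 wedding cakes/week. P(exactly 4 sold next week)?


Poisson(λ=0.8): P(X=4) = e^(-λ)×λ^k/k!
= e^(-0.8) × 0.8^4 / 4!
≈ 0.4493289641 × 0.4096 / 24 ≈ 0.007669

P(X=4) ≈ 0.007669 ≈ 0.77%


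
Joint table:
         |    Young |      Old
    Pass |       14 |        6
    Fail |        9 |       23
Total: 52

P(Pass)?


P(Pass) = (14+6)/52 = 20/52 = 5/13

P(Pass) = 5/13 ≈ 38.46%


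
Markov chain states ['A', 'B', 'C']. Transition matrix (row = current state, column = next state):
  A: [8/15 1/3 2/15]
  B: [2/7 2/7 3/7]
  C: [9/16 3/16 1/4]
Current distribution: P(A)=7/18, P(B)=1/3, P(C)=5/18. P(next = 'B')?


P(next=B) = Σᵢ P(now=i)×P(i→B)
= 7/18×1/3 + 1/3×2/7 + 5/18×3/16
= 7/54 + 2/21 + 5/96 = 1675/6048

P = 1675/6048 ≈ 0.2770


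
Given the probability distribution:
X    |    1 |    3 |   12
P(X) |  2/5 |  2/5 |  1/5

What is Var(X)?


E[X] = 4
E[X²] = 164/5
Var(X) = E[X²] - (E[X])² = 164/5 - 16 = 84/5

Var(X) = 84/5 ≈ 16.8000


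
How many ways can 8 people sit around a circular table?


Circular arrangements of 8 distinct objects: fix one position to break rotational symmetry.
(n-1)! = 7! = 5040

5040


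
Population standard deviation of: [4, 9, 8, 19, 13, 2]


Mean = 55/6
  (4-55/6)²=961/36
  (9-55/6)²=1/36
  (8-55/6)²=49/36
  (19-55/6)²=3481/36
  (13-55/6)²=529/36
  (2-55/6)²=1849/36
Σ(x-μ)² = 1145/6
σ² = (1145/6)/6 = 1145/36

σ = √(1145/36) ≈ 5.6396


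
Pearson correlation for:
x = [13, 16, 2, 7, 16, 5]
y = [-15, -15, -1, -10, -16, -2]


n=6, Σx=59, Σy=-59, Σxy=-773, Σx²=759, Σy²=811
r = (6×(-773) - 59×(-59))/√((6×759 - 59²)(6×811 - (-59)²))
= -1157/√(1073×1385) = -1157/√1486105 ≈ -1157/1219.0591 ≈ -0.9491

r ≈ -0.9491


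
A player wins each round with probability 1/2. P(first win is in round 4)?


Geometric: P(X=4) = (1-p)^(k-1)×p = (1/2)^3×1/2 = 1/16

P(X=4) = 1/16 ≈ 6.25%


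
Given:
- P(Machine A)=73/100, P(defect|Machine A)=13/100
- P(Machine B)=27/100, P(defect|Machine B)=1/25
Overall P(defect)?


P(B) = Σ P(B|Aᵢ)×P(Aᵢ)
  13/100×73/100 = 949/10000
  1/25×27/100 = 27/2500
Sum = 1057/10000

P(defect) = 1057/10000 ≈ 10.57%


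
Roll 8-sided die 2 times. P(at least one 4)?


P(no 4)^2 = (7/8)^2 = 49/64
P(≥1) = 1 - 49/64 = 15/64

P = 15/64 ≈ 23.44%


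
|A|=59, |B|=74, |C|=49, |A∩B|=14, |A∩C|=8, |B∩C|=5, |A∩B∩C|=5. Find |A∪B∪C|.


|A∪B∪C| = 59+74+49-14-8-5+5 = 160

|A∪B∪C| = 160


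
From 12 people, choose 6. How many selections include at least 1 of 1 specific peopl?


Complement: C(12,6) - C(11,6) = 924 - 462 = 462

462


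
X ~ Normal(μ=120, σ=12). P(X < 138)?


z = (138-120)/12 = 1.5
P(Z < 1.5) = 0.9332

P(X < 138) ≈ 0.9332


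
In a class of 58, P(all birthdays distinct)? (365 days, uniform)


P(all different) = Π(365-i)/365 for i=0..57
= (365/365)×(364/365)×...×(308/365)
= 0.008335

P ≈ 0.0083 ≈ 0.83%


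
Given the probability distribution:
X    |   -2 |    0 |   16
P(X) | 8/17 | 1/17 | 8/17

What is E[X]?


E[X] = Σ x·P(X=x)
= (-2)×(8/17) + (0)×(1/17) + (16)×(8/17)
= 112/17

E[X] = 112/17


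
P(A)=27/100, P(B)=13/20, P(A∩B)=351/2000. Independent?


P(A)×P(B) = 351/2000
P(A∩B) = 351/2000
Equal ✓ → Independent

Yes, independent


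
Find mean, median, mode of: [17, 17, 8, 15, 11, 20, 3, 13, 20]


Sorted: [3, 8, 11, 13, 15, 17, 17, 20, 20]
Mean = 124/9
Median = 15
Freq: {17: 2, 8: 1, 15: 1, 11: 1, 20: 2, 3: 1, 13: 1}
Mode: [17, 20]

Mean=124/9, Median=15, Mode=[17, 20]


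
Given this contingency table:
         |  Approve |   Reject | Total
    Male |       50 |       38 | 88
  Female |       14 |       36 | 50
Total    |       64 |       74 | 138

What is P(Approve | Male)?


P(Approve | Male) = 50/(50+38) = 50/88 = 25/44

P(Approve|Male) = 25/44 ≈ 56.82%


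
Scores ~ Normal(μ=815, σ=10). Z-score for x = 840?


z = (x - μ)/σ = (840 - 815)/10 = 2.5

z = 2.5


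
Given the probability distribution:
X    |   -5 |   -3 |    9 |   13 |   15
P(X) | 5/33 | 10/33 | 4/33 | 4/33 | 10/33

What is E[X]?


E[X] = Σ x·P(X=x)
= (-5)×(5/33) + (-3)×(10/33) + (9)×(4/33) + (13)×(4/33) + (15)×(10/33)
= 61/11

E[X] = 61/11


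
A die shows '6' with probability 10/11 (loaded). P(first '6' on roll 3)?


Geometric: P(X=3) = (1-p)^(k-1)×p = (1/11)^2×10/11 = 10/1331

P(X=3) = 10/1331 ≈ 0.75%


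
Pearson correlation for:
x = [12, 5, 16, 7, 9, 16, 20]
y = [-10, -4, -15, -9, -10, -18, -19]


n=7, Σx=85, Σy=-85, Σxy=-1201, Σx²=1211, Σy²=1207
r = (7×(-1201) - 85×(-85))/√((7×1211 - 85²)(7×1207 - (-85)²))
= -1182/√(1252×1224) = -1182/√1532448 ≈ -1182/1237.9208 ≈ -0.9548

r ≈ -0.9548


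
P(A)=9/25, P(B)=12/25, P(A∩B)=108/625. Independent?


P(A)×P(B) = 108/625
P(A∩B) = 108/625
Equal ✓ → Independent

Yes, independent


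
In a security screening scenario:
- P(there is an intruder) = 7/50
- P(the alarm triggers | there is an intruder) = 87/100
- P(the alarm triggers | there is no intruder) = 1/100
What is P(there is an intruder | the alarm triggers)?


Using Bayes' theorem:
P(A|B) = P(B|A)·P(A) / P(B)

P(the alarm triggers) = 87/100 × 7/50 + 1/100 × 43/50
= 609/5000 + 43/5000 = 163/1250

P(there is an intruder|the alarm triggers) = (609/5000) / (163/1250) = 609/652

P(there is an intruder|the alarm triggers) = 609/652 ≈ 93.40%


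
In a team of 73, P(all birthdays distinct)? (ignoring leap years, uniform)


P(all different) = Π(365-i)/365 for i=0..72
= (365/365)×(364/365)×...×(293/365)
= 0.000439

P ≈ 0.0004 ≈ 0.04%


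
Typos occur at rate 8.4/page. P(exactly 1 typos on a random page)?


Poisson(λ=8.4): P(X=1) = e^(-λ)×λ^k/k!
= e^(-8.4) × 8.4^1 / 1!
≈ 0.0002248673242 × 8.4 / 1 ≈ 0.001889

P(X=1) ≈ 0.001889 ≈ 0.19%


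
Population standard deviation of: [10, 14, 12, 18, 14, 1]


Mean = 69/6 = 23/2
  (10-23/2)²=9/4
  (14-23/2)²=25/4
  (12-23/2)²=1/4
  (18-23/2)²=169/4
  (14-23/2)²=25/4
  (1-23/2)²=441/4
Σ(x-μ)² = 335/2
σ² = (335/2)/6 = 335/12

σ = √(335/12) ≈ 5.2836


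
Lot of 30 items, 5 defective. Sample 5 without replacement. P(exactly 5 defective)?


Hypergeometric: C(5,5)×C(25,0)/C(30,5)
= 1×1/142506 = 1/142506

P(X=5) = 1/142506 ≈ 0.00%


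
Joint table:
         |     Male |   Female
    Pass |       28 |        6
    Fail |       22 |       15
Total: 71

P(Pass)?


P(Pass) = (28+6)/71 = 34/71

P(Pass) = 34/71 ≈ 47.89%


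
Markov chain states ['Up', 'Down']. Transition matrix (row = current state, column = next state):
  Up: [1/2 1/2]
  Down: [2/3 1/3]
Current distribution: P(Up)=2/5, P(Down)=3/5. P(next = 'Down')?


P(next=Down) = Σᵢ P(now=i)×P(i→Down)
= 2/5×1/2 + 3/5×1/3
= 1/5 + 1/5 = 2/5

P = 2/5 ≈ 0.4000


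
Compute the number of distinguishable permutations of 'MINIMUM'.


Letters: 7, freq: {'M': 3, 'I': 2, 'N': 1, 'U': 1}
7!/(3!×2!×1!×1!) = 5040/12 = 420

420


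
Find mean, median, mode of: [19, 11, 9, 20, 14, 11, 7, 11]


Sorted: [7, 9, 11, 11, 11, 14, 19, 20]
Mean = 102/8 = 51/4
Median = 11
Freq: {19: 1, 11: 3, 9: 1, 20: 1, 14: 1, 7: 1}
Mode: [11]

Mean=51/4, Median=11, Mode=11


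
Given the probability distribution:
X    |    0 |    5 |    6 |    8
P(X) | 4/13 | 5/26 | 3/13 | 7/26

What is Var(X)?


E[X] = 9/2
E[X²] = 789/26
Var(X) = E[X²] - (E[X])² = 789/26 - 81/4 = 525/52

Var(X) = 525/52 ≈ 10.0962


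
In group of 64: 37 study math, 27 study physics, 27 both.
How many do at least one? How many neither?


|A∪B| = 37+27-27 = 37
Neither = 64-37 = 27

At least one: 37; Neither: 27


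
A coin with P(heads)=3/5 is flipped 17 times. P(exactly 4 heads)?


Binomial: P(X=4) = C(17,4)×p^4×(1-p)^13
= 2380 × 81/625 × 8192/1220703125 = 315850752/152587890625

P(X=4) = 315850752/152587890625 ≈ 0.21%


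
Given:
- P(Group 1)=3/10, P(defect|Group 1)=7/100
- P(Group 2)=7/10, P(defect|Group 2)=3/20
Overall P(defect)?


P(B) = Σ P(B|Aᵢ)×P(Aᵢ)
  7/100×3/10 = 21/1000
  3/20×7/10 = 21/200
Sum = 63/500

P(defect) = 63/500 ≈ 12.60%


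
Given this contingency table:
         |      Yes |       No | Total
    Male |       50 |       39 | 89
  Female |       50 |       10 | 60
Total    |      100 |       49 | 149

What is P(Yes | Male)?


P(Yes | Male) = 50/(50+39) = 50/89

P(Yes|Male) = 50/89 ≈ 56.18%


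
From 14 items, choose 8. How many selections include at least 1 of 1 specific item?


Complement: C(14,8) - C(13,8) = 3003 - 1287 = 1716

1716


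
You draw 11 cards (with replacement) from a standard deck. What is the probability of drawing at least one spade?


P(not a spade) = 39/52 = 3/4
P(none in 11 draws) = (3/4)^11 = 177147/4194304
P(≥1 spade) = 1 - 177147/4194304 = 4017157/4194304

P = 4017157/4194304 ≈ 95.78%


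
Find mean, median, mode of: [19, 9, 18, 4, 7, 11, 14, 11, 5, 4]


Sorted: [4, 4, 5, 7, 9, 11, 11, 14, 18, 19]
Mean = 102/10 = 51/5
Median = 10
Freq: {19: 1, 9: 1, 18: 1, 4: 2, 7: 1, 11: 2, 14: 1, 5: 1}
Mode: [4, 11]

Mean=51/5, Median=10, Mode=[4, 11]


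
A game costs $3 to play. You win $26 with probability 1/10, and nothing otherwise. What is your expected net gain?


E[gain] = (26-3)×1/10 + (-3)×9/10
= 23/10 - 27/10 = -2/5

Expected net gain = $-2/5 ≈ $-0.40


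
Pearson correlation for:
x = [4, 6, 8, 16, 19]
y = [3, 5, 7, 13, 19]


n=5, Σx=53, Σy=47, Σxy=667, Σx²=733, Σy²=613
r = (5×667 - 53×47)/√((5×733 - 53²)(5×613 - 47²))
= 844/√(856×856) = 844/√732736 ≈ 844/856.0000 ≈ 0.9860

r ≈ 0.9860


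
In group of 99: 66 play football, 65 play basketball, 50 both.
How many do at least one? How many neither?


|A∪B| = 66+65-50 = 81
Neither = 99-81 = 18

At least one: 81; Neither: 18


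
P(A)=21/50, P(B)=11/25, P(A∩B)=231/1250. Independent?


P(A)×P(B) = 231/1250
P(A∩B) = 231/1250
Equal ✓ → Independent

Yes, independent


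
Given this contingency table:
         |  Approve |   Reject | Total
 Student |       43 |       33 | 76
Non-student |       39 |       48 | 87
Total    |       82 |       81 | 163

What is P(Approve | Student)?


P(Approve | Student) = 43/(43+33) = 43/76

P(Approve|Student) = 43/76 ≈ 56.58%


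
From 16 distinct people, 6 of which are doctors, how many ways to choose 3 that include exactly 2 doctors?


Choose 2 of the 6 doctors and 1 of the other 10 people:
C(6,2)×C(10,1) = 15×10 = 150

150


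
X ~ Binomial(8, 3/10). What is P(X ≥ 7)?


P(X ≥ 7) = Σ P(X=i) for i=7..8
P(X=7) = 15309/12500000
P(X=8) = 6561/100000000
Sum = 129033/100000000

P(X ≥ 7) = 129033/100000000 ≈ 0.13%


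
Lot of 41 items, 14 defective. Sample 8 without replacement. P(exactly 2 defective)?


Hypergeometric: C(14,2)×C(27,6)/C(41,8)
= 91×296010/95548245 = 138138/489991

P(X=2) = 138138/489991 ≈ 28.19%


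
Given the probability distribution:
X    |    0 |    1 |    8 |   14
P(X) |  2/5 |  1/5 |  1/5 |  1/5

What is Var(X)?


E[X] = 23/5
E[X²] = 261/5
Var(X) = E[X²] - (E[X])² = 261/5 - 529/25 = 776/25

Var(X) = 776/25 ≈ 31.0400


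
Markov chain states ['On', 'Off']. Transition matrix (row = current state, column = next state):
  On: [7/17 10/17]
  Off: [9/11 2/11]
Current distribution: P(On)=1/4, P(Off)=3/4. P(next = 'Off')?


P(next=Off) = Σᵢ P(now=i)×P(i→Off)
= 1/4×10/17 + 3/4×2/11
= 5/34 + 3/22 = 53/187

P = 53/187 ≈ 0.2834


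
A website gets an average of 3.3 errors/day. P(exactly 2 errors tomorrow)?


Poisson(λ=3.3): P(X=2) = e^(-λ)×λ^k/k!
= e^(-3.3) × 3.3^2 / 2!
≈ 0.0368831674 × 10.89 / 2 ≈ 0.200829

P(X=2) ≈ 0.200829 ≈ 20.08%


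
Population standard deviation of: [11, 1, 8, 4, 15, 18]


Mean = 57/6 = 19/2
  (11-19/2)²=9/4
  (1-19/2)²=289/4
  (8-19/2)²=9/4
  (4-19/2)²=121/4
  (15-19/2)²=121/4
  (18-19/2)²=289/4
Σ(x-μ)² = 419/2
σ² = (419/2)/6 = 419/12

σ = √(419/12) ≈ 5.9090


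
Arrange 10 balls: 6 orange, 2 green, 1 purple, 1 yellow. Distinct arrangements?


10!/(6!×2!×1!×1!) = 2520

2520


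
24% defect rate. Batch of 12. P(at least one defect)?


P(all good) = (19/25)^12 = 2213314919066161/59604644775390625
P(≥1 defect) = 57391329856324464/59604644775390625

P = 57391329856324464/59604644775390625 ≈ 96.29%


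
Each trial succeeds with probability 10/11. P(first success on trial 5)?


Geometric: P(X=5) = (1-p)^(k-1)×p = (1/11)^4×10/11 = 10/161051

P(X=5) = 10/161051 ≈ 0.01%


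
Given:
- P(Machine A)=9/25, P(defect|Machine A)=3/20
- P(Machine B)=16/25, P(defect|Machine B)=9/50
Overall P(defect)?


P(B) = Σ P(B|Aᵢ)×P(Aᵢ)
  3/20×9/25 = 27/500
  9/50×16/25 = 72/625
Sum = 423/2500

P(defect) = 423/2500 ≈ 16.92%


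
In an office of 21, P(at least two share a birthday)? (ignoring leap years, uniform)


P(all different) = Π(365-i)/365 for i=0..20
= 0.556312
P(match) = 1 - 0.556312 = 0.443688

P ≈ 0.4437 ≈ 44.37%


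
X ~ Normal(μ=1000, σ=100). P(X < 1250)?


z = (1250-1000)/100 = 2.5
P(Z < 2.5) = 0.9938

P(X < 1250) ≈ 0.9938


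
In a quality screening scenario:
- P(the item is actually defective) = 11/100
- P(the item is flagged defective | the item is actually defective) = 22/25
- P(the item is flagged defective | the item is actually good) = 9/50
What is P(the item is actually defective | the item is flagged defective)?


Using Bayes' theorem:
P(A|B) = P(B|A)·P(A) / P(B)

P(the item is flagged defective) = 22/25 × 11/100 + 9/50 × 89/100
= 121/1250 + 801/5000 = 257/1000

P(the item is actually defective|the item is flagged defective) = (121/1250) / (257/1000) = 484/1285

P(the item is actually defective|the item is flagged defective) = 484/1285 ≈ 37.67%


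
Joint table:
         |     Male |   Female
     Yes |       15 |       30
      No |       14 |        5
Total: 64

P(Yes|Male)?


P(Yes|Male) = 15/(15+14) = 15/29

P = 15/29 ≈ 51.72%


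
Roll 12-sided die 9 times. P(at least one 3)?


P(no 3)^9 = (11/12)^9 = 2357947691/5159780352
P(≥1) = 1 - 2357947691/5159780352 = 2801832661/5159780352

P = 2801832661/5159780352 ≈ 54.30%


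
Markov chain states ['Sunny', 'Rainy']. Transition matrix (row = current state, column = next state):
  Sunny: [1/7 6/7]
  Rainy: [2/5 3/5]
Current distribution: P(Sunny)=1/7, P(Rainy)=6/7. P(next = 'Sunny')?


P(next=Sunny) = Σᵢ P(now=i)×P(i→Sunny)
= 1/7×1/7 + 6/7×2/5
= 1/49 + 12/35 = 89/245

P = 89/245 ≈ 0.3633


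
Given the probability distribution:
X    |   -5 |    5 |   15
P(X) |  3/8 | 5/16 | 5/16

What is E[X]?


E[X] = Σ x·P(X=x)
= (-5)×(3/8) + (5)×(5/16) + (15)×(5/16)
= 35/8

E[X] = 35/8


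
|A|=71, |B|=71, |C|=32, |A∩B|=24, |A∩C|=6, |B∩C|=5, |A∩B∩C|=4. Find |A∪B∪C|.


|A∪B∪C| = 71+71+32-24-6-5+4 = 143

|A∪B∪C| = 143


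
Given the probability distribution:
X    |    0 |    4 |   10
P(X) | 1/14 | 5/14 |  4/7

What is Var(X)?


E[X] = 50/7
E[X²] = 440/7
Var(X) = E[X²] - (E[X])² = 440/7 - 2500/49 = 580/49

Var(X) = 580/49 ≈ 11.8367


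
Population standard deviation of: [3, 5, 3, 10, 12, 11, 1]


Mean = 45/7
  (3-45/7)²=576/49
  (5-45/7)²=100/49
  (3-45/7)²=576/49
  (10-45/7)²=625/49
  (12-45/7)²=1521/49
  (11-45/7)²=1024/49
  (1-45/7)²=1444/49
Σ(x-μ)² = 838/7
σ² = (838/7)/7 = 838/49

σ = √(838/49) ≈ 4.1355


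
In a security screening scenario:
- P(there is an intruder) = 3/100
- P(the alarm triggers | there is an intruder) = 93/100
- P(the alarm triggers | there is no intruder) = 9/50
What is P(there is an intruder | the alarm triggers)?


Using Bayes' theorem:
P(A|B) = P(B|A)·P(A) / P(B)

P(the alarm triggers) = 93/100 × 3/100 + 9/50 × 97/100
= 279/10000 + 873/5000 = 81/400

P(there is an intruder|the alarm triggers) = (279/10000) / (81/400) = 31/225

P(there is an intruder|the alarm triggers) = 31/225 ≈ 13.78%


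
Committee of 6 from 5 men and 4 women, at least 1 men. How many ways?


Count by #men:
  2M,4W: C(5,2)×C(4,4)=10
  3M,3W: C(5,3)×C(4,3)=40
  4M,2W: C(5,4)×C(4,2)=30
  5M,1W: C(5,5)×C(4,1)=4
Total = 84

84


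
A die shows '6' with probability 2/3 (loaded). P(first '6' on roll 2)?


Geometric: P(X=2) = (1-p)^(k-1)×p = (1/3)^1×2/3 = 2/9

P(X=2) = 2/9 ≈ 22.22%


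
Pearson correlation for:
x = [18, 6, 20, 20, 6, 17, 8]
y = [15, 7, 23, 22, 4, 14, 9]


n=7, Σx=95, Σy=94, Σxy=1546, Σx²=1549, Σy²=1580
r = (7×1546 - 95×94)/√((7×1549 - 95²)(7×1580 - 94²))
= 1892/√(1818×2224) = 1892/√4043232 ≈ 1892/2010.7790 ≈ 0.9409

r ≈ 0.9409


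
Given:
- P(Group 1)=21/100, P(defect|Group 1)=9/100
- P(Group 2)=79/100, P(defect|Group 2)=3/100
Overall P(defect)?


P(B) = Σ P(B|Aᵢ)×P(Aᵢ)
  9/100×21/100 = 189/10000
  3/100×79/100 = 237/10000
Sum = 213/5000

P(defect) = 213/5000 ≈ 4.26%


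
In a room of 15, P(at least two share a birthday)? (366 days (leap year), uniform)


P(all different) = Π(366-i)/366 for i=0..14
= 0.747702
P(match) = 1 - 0.747702 = 0.252298

P ≈ 0.2523 ≈ 25.23%


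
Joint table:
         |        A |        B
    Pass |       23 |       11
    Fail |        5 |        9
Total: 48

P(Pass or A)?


P(Pass∨A) = P(Pass) + P(A) - P(Pass∧A)
= (34 + 28 - 23)/48 = 39/48 = 13/16

P = 13/16 ≈ 81.25%


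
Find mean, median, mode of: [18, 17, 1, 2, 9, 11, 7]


Sorted: [1, 2, 7, 9, 11, 17, 18]
Mean = 65/7
Median = 9
Freq: {18: 1, 17: 1, 1: 1, 2: 1, 9: 1, 11: 1, 7: 1}
Mode: No mode

Mean=65/7, Median=9, Mode=No mode


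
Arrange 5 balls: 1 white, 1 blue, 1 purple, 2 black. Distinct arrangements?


5!/(1!×1!×1!×2!) = 60

60


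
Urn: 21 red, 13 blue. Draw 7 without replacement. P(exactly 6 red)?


Hypergeometric: C(21,6)×C(13,1)/C(34,7)
= 54264×13/5379616 = 5187/39556

P(X=6) = 5187/39556 ≈ 13.11%


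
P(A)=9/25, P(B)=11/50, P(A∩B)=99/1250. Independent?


P(A)×P(B) = 99/1250
P(A∩B) = 99/1250
Equal ✓ → Independent

Yes, independent


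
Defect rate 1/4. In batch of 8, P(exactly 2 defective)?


Binomial: P(X=2) = C(8,2)×p^2×(1-p)^6
= 28 × 1/16 × 729/4096 = 5103/16384

P(X=2) = 5103/16384 ≈ 31.15%


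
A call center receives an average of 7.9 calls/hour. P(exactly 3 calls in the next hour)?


Poisson(λ=7.9): P(X=3) = e^(-λ)×λ^k/k!
= e^(-7.9) × 7.9^3 / 3!
≈ 0.0003707435405 × 493.039 / 6 ≈ 0.030465

P(X=3) ≈ 0.030465 ≈ 3.05%


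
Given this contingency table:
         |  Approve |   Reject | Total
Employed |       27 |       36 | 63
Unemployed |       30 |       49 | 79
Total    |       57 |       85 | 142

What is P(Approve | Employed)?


P(Approve | Employed) = 27/(27+36) = 27/63 = 3/7

P(Approve|Employed) = 3/7 ≈ 42.86%


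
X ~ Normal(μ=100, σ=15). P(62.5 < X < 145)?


z₁=(62.5-100)/15=-2.5, z₂=(145-100)/15=3.0
P = Φ(3.0) - Φ(-2.5) = 0.998650 - 0.006210 = 0.992440 ≈ 0.9924

P(62.5 < X < 145) ≈ 0.9924


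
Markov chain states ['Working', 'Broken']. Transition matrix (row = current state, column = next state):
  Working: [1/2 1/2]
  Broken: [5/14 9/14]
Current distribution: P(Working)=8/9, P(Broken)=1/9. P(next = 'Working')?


P(next=Working) = Σᵢ P(now=i)×P(i→Working)
= 8/9×1/2 + 1/9×5/14
= 4/9 + 5/126 = 61/126

P = 61/126 ≈ 0.4841


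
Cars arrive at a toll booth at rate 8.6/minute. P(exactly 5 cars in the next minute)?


Poisson(λ=8.6): P(X=5) = e^(-λ)×λ^k/k!
= e^(-8.6) × 8.6^5 / 5!
≈ 0.0001841057937 × 47042.70176 / 120 ≈ 0.072174

P(X=5) ≈ 0.072174 ≈ 7.22%


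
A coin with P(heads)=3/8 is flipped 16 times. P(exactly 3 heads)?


Binomial: P(X=3) = C(16,3)×p^3×(1-p)^13
= 560 × 27/512 × 1220703125/549755813888 = 1153564453125/17592186044416

P(X=3) = 1153564453125/17592186044416 ≈ 6.56%


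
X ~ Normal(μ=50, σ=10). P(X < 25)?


z = (25-50)/10 = -2.5
P(Z < -2.5) = 0.0062

P(X < 25) ≈ 0.0062


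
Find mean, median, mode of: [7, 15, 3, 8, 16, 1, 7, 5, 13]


Sorted: [1, 3, 5, 7, 7, 8, 13, 15, 16]
Mean = 75/9 = 25/3
Median = 7
Freq: {7: 2, 15: 1, 3: 1, 8: 1, 16: 1, 1: 1, 5: 1, 13: 1}
Mode: [7]

Mean=25/3, Median=7, Mode=7


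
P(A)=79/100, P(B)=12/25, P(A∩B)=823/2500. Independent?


P(A)×P(B) = 237/625
P(A∩B) = 823/2500
Not equal → NOT independent

No, not independent


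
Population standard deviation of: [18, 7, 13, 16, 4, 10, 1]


Mean = 69/7
  (18-69/7)²=3249/49
  (7-69/7)²=400/49
  (13-69/7)²=484/49
  (16-69/7)²=1849/49
  (4-69/7)²=1681/49
  (10-69/7)²=1/49
  (1-69/7)²=3844/49
Σ(x-μ)² = 1644/7
σ² = (1644/7)/7 = 1644/49

σ = √(1644/49) ≈ 5.7923


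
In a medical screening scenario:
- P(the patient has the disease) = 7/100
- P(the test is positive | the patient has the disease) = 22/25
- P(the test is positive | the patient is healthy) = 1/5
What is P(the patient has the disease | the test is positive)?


Using Bayes' theorem:
P(A|B) = P(B|A)·P(A) / P(B)

P(the test is positive) = 22/25 × 7/100 + 1/5 × 93/100
= 77/1250 + 93/500 = 619/2500

P(the patient has the disease|the test is positive) = (77/1250) / (619/2500) = 154/619

P(the patient has the disease|the test is positive) = 154/619 ≈ 24.88%


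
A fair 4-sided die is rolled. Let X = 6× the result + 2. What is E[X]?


E[die] = (1+4)/2 = 5/2
E[X] = 6×5/2 + 2 = 17

E[X] = 17


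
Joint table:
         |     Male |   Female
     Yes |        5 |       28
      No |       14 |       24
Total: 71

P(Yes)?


P(Yes) = (5+28)/71 = 33/71

P(Yes) = 33/71 ≈ 46.48%


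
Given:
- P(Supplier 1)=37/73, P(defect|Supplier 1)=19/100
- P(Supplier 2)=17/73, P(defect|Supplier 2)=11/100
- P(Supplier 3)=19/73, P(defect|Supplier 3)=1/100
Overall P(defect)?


P(B) = Σ P(B|Aᵢ)×P(Aᵢ)
  19/100×37/73 = 703/7300
  11/100×17/73 = 187/7300
  1/100×19/73 = 19/7300
Sum = 909/7300

P(defect) = 909/7300 ≈ 12.45%


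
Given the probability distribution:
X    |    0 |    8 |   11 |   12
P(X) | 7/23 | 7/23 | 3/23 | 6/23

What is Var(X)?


E[X] = 7
E[X²] = 1675/23
Var(X) = E[X²] - (E[X])² = 1675/23 - 49 = 548/23

Var(X) = 548/23 ≈ 23.8261


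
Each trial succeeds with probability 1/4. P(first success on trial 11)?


Geometric: P(X=11) = (1-p)^(k-1)×p = (3/4)^10×1/4 = 59049/4194304

P(X=11) = 59049/4194304 ≈ 1.41%


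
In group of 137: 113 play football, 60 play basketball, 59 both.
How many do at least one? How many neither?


|A∪B| = 113+60-59 = 114
Neither = 137-114 = 23

At least one: 114; Neither: 23


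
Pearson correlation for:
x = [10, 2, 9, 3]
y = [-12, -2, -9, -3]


n=4, Σx=24, Σy=-26, Σxy=-214, Σx²=194, Σy²=238
r = (4×(-214) - 24×(-26))/√((4×194 - 24²)(4×238 - (-26)²))
= -232/√(200×276) = -232/√55200 ≈ -232/234.9468 ≈ -0.9875

r ≈ -0.9875


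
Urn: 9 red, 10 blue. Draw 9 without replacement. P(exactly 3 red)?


Hypergeometric: C(9,3)×C(10,6)/C(19,9)
= 84×210/92378 = 8820/46189

P(X=3) = 8820/46189 ≈ 19.10%


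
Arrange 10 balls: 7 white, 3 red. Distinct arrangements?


10!/(7!×3!) = 120

120


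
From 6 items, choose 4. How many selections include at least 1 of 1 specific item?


Complement: C(6,4) - C(5,4) = 15 - 5 = 10

10


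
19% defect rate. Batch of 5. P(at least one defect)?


P(all good) = (81/100)^5 = 3486784401/10000000000
P(≥1 defect) = 6513215599/10000000000

P = 6513215599/10000000000 ≈ 65.13%


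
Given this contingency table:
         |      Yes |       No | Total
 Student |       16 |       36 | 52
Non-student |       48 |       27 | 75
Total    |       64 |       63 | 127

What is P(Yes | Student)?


P(Yes | Student) = 16/(16+36) = 16/52 = 4/13

P(Yes|Student) = 4/13 ≈ 30.77%
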